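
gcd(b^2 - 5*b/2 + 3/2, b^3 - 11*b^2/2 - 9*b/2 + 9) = b - 1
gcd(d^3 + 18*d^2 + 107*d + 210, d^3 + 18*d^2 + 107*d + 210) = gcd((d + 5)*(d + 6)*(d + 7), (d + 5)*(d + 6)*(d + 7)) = d^3 + 18*d^2 + 107*d + 210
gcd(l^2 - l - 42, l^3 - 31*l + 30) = l + 6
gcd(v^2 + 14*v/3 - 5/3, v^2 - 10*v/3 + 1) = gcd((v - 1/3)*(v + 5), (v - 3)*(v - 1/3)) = v - 1/3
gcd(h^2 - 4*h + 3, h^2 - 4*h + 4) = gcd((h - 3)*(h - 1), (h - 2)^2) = 1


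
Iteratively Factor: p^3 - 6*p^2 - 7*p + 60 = (p - 5)*(p^2 - p - 12) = (p - 5)*(p + 3)*(p - 4)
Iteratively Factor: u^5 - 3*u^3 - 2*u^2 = (u + 1)*(u^4 - u^3 - 2*u^2) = (u - 2)*(u + 1)*(u^3 + u^2) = u*(u - 2)*(u + 1)*(u^2 + u) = u^2*(u - 2)*(u + 1)*(u + 1)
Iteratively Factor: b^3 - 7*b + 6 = (b - 2)*(b^2 + 2*b - 3) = (b - 2)*(b - 1)*(b + 3)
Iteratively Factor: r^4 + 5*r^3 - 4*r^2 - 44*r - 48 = (r + 2)*(r^3 + 3*r^2 - 10*r - 24) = (r + 2)*(r + 4)*(r^2 - r - 6) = (r - 3)*(r + 2)*(r + 4)*(r + 2)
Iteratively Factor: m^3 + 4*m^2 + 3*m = (m + 3)*(m^2 + m) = m*(m + 3)*(m + 1)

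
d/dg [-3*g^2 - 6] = -6*g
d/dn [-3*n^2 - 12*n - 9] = -6*n - 12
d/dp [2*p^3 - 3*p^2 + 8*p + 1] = 6*p^2 - 6*p + 8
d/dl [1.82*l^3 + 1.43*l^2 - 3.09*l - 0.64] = 5.46*l^2 + 2.86*l - 3.09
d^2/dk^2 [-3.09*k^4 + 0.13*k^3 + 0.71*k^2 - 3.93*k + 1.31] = -37.08*k^2 + 0.78*k + 1.42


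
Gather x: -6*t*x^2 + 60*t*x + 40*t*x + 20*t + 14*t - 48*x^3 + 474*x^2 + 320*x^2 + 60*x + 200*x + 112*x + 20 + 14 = 34*t - 48*x^3 + x^2*(794 - 6*t) + x*(100*t + 372) + 34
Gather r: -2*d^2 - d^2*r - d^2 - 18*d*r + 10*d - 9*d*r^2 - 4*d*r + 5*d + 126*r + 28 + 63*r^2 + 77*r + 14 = -3*d^2 + 15*d + r^2*(63 - 9*d) + r*(-d^2 - 22*d + 203) + 42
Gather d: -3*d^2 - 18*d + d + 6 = -3*d^2 - 17*d + 6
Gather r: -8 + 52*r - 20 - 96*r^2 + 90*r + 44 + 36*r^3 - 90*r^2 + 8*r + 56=36*r^3 - 186*r^2 + 150*r + 72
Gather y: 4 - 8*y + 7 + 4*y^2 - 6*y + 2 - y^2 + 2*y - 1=3*y^2 - 12*y + 12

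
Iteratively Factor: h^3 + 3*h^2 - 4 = (h - 1)*(h^2 + 4*h + 4) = (h - 1)*(h + 2)*(h + 2)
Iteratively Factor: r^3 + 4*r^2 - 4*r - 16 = (r - 2)*(r^2 + 6*r + 8) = (r - 2)*(r + 4)*(r + 2)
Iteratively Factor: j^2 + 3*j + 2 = (j + 1)*(j + 2)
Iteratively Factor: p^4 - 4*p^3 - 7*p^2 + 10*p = (p)*(p^3 - 4*p^2 - 7*p + 10) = p*(p + 2)*(p^2 - 6*p + 5) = p*(p - 5)*(p + 2)*(p - 1)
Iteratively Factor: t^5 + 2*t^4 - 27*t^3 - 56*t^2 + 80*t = (t - 1)*(t^4 + 3*t^3 - 24*t^2 - 80*t) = (t - 5)*(t - 1)*(t^3 + 8*t^2 + 16*t) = (t - 5)*(t - 1)*(t + 4)*(t^2 + 4*t) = (t - 5)*(t - 1)*(t + 4)^2*(t)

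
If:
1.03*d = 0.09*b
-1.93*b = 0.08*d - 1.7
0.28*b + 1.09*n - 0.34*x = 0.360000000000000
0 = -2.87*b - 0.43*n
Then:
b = 0.88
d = 0.08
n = -5.86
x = -19.12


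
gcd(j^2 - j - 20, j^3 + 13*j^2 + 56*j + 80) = j + 4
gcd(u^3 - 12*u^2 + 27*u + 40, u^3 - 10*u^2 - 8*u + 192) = u - 8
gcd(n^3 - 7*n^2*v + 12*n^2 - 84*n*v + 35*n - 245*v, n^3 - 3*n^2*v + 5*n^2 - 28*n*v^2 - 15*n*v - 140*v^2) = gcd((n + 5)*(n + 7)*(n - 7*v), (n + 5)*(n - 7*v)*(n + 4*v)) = -n^2 + 7*n*v - 5*n + 35*v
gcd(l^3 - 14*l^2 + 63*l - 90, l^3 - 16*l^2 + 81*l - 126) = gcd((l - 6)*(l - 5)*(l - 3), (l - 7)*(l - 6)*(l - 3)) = l^2 - 9*l + 18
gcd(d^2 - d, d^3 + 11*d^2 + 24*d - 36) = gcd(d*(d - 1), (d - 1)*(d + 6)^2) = d - 1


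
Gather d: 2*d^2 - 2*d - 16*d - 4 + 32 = 2*d^2 - 18*d + 28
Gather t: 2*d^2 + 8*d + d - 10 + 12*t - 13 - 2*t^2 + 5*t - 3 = 2*d^2 + 9*d - 2*t^2 + 17*t - 26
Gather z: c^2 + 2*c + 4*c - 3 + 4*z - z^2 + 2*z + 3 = c^2 + 6*c - z^2 + 6*z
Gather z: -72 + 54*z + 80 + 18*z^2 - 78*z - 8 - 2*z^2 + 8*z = 16*z^2 - 16*z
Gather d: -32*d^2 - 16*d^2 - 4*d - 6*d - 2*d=-48*d^2 - 12*d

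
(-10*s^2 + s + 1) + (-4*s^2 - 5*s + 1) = -14*s^2 - 4*s + 2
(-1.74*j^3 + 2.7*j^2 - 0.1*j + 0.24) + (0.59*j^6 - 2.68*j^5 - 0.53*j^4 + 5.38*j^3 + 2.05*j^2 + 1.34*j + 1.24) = 0.59*j^6 - 2.68*j^5 - 0.53*j^4 + 3.64*j^3 + 4.75*j^2 + 1.24*j + 1.48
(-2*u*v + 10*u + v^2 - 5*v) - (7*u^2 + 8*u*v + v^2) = -7*u^2 - 10*u*v + 10*u - 5*v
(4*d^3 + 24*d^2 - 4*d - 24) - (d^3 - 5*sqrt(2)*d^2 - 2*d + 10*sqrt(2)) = 3*d^3 + 5*sqrt(2)*d^2 + 24*d^2 - 2*d - 24 - 10*sqrt(2)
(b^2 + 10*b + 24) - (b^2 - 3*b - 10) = 13*b + 34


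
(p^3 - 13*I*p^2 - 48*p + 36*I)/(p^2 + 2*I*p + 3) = (p^2 - 12*I*p - 36)/(p + 3*I)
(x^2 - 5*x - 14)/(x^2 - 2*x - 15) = (-x^2 + 5*x + 14)/(-x^2 + 2*x + 15)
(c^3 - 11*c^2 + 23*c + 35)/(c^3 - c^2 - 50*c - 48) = (c^2 - 12*c + 35)/(c^2 - 2*c - 48)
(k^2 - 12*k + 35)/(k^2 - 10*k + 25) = (k - 7)/(k - 5)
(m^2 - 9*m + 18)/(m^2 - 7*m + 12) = (m - 6)/(m - 4)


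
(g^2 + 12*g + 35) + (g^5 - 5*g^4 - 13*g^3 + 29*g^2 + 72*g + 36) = g^5 - 5*g^4 - 13*g^3 + 30*g^2 + 84*g + 71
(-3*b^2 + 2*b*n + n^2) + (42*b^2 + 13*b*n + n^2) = 39*b^2 + 15*b*n + 2*n^2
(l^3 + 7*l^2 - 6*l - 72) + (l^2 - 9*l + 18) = l^3 + 8*l^2 - 15*l - 54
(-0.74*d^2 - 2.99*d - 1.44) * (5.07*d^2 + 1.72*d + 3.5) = -3.7518*d^4 - 16.4321*d^3 - 15.0336*d^2 - 12.9418*d - 5.04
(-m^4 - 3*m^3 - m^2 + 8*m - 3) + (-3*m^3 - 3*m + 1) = -m^4 - 6*m^3 - m^2 + 5*m - 2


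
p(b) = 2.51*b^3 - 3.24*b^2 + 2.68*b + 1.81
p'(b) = 7.53*b^2 - 6.48*b + 2.68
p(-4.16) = -246.11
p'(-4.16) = 159.95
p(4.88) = 229.43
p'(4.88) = 150.38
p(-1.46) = -16.82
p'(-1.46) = 28.19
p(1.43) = 6.36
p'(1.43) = 8.81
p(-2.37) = -56.15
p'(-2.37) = 60.33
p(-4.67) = -337.00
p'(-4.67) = 197.16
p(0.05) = 1.94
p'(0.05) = 2.37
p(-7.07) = -1066.11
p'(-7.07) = 424.88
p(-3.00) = -103.16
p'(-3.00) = 89.89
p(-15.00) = -9238.64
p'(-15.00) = 1794.13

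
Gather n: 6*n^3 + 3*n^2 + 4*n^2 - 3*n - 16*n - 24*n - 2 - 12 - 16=6*n^3 + 7*n^2 - 43*n - 30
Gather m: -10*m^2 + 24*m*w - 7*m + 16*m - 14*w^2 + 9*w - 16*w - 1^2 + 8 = -10*m^2 + m*(24*w + 9) - 14*w^2 - 7*w + 7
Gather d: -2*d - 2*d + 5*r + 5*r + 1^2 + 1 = -4*d + 10*r + 2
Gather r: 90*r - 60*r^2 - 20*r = -60*r^2 + 70*r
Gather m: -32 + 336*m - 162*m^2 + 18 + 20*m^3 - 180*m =20*m^3 - 162*m^2 + 156*m - 14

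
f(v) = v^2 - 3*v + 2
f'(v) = 2*v - 3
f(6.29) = 22.69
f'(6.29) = 9.58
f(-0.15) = 2.47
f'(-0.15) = -3.30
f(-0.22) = 2.71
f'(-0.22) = -3.44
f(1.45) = -0.25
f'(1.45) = -0.10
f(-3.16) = 21.47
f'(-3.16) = -9.32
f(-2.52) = 15.91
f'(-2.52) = -8.04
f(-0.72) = 4.68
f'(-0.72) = -4.44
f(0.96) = 0.04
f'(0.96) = -1.08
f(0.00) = 2.00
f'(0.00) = -3.00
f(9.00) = 56.00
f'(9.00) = 15.00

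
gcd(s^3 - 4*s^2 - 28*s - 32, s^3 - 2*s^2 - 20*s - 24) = s^2 + 4*s + 4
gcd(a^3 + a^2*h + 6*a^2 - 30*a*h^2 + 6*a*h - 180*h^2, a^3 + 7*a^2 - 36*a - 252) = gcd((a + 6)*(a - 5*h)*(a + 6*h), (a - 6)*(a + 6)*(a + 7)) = a + 6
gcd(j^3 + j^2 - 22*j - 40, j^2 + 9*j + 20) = j + 4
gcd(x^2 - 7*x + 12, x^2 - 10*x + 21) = x - 3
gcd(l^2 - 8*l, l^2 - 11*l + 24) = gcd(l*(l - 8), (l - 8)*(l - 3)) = l - 8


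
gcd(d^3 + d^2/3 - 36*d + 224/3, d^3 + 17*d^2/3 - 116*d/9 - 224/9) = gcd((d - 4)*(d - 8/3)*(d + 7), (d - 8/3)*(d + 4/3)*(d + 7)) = d^2 + 13*d/3 - 56/3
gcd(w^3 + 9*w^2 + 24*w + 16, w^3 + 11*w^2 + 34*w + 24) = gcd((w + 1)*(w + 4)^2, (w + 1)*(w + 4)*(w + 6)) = w^2 + 5*w + 4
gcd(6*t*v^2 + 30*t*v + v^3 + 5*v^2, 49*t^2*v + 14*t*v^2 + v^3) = v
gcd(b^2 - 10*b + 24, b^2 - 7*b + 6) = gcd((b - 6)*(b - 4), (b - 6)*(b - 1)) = b - 6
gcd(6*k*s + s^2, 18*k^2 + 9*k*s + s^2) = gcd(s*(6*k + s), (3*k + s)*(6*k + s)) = 6*k + s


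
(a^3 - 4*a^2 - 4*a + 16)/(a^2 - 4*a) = a - 4/a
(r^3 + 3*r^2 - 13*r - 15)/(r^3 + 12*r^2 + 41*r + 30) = (r - 3)/(r + 6)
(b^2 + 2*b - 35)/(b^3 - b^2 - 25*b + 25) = (b + 7)/(b^2 + 4*b - 5)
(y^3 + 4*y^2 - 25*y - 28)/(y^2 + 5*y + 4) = (y^2 + 3*y - 28)/(y + 4)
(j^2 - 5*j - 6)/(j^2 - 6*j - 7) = (j - 6)/(j - 7)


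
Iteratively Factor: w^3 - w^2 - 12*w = (w + 3)*(w^2 - 4*w) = w*(w + 3)*(w - 4)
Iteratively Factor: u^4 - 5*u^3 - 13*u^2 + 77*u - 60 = (u + 4)*(u^3 - 9*u^2 + 23*u - 15) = (u - 1)*(u + 4)*(u^2 - 8*u + 15) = (u - 3)*(u - 1)*(u + 4)*(u - 5)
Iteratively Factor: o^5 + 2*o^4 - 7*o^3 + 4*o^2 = (o - 1)*(o^4 + 3*o^3 - 4*o^2) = o*(o - 1)*(o^3 + 3*o^2 - 4*o) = o*(o - 1)^2*(o^2 + 4*o) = o^2*(o - 1)^2*(o + 4)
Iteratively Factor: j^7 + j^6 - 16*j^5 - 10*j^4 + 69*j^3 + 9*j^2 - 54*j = (j - 3)*(j^6 + 4*j^5 - 4*j^4 - 22*j^3 + 3*j^2 + 18*j) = j*(j - 3)*(j^5 + 4*j^4 - 4*j^3 - 22*j^2 + 3*j + 18) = j*(j - 3)*(j - 1)*(j^4 + 5*j^3 + j^2 - 21*j - 18) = j*(j - 3)*(j - 1)*(j + 3)*(j^3 + 2*j^2 - 5*j - 6) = j*(j - 3)*(j - 1)*(j + 3)^2*(j^2 - j - 2) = j*(j - 3)*(j - 1)*(j + 1)*(j + 3)^2*(j - 2)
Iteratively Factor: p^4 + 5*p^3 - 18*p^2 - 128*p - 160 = (p - 5)*(p^3 + 10*p^2 + 32*p + 32) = (p - 5)*(p + 2)*(p^2 + 8*p + 16) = (p - 5)*(p + 2)*(p + 4)*(p + 4)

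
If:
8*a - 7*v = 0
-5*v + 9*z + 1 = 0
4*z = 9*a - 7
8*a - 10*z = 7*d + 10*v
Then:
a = 413/407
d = -326/259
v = 472/407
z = 217/407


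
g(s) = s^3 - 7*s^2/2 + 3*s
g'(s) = 3*s^2 - 7*s + 3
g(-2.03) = -28.88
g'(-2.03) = 29.57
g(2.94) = 3.98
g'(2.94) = 8.35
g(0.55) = 0.76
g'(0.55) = 0.06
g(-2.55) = -46.99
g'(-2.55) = 40.36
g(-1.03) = -7.90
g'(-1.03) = 13.39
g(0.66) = 0.74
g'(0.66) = -0.31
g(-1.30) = -12.01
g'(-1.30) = 17.17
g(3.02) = 4.68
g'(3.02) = 9.22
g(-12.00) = -2268.00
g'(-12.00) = 519.00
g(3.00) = 4.50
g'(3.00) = 9.00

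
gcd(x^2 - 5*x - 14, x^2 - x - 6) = x + 2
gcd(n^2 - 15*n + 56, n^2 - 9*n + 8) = n - 8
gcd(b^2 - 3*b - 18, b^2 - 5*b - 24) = b + 3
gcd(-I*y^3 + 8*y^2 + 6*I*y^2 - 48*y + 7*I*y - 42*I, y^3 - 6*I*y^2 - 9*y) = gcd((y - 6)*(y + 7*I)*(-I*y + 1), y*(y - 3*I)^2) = 1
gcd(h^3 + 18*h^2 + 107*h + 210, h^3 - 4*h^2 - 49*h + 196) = h + 7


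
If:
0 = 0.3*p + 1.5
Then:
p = -5.00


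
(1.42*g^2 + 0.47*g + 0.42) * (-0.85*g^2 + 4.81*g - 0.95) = -1.207*g^4 + 6.4307*g^3 + 0.5547*g^2 + 1.5737*g - 0.399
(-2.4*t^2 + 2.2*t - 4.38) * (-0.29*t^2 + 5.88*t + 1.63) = 0.696*t^4 - 14.75*t^3 + 10.2942*t^2 - 22.1684*t - 7.1394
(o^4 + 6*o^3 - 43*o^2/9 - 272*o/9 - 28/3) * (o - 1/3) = o^5 + 17*o^4/3 - 61*o^3/9 - 773*o^2/27 + 20*o/27 + 28/9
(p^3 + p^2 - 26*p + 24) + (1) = p^3 + p^2 - 26*p + 25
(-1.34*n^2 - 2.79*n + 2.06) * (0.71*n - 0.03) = -0.9514*n^3 - 1.9407*n^2 + 1.5463*n - 0.0618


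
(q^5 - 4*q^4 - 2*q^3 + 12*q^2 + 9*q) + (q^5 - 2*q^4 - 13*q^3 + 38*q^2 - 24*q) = 2*q^5 - 6*q^4 - 15*q^3 + 50*q^2 - 15*q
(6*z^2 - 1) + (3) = 6*z^2 + 2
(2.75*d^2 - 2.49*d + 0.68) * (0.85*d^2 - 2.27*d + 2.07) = 2.3375*d^4 - 8.359*d^3 + 11.9228*d^2 - 6.6979*d + 1.4076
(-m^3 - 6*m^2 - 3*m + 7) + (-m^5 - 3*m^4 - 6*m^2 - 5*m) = -m^5 - 3*m^4 - m^3 - 12*m^2 - 8*m + 7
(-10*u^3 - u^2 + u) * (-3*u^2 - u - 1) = 30*u^5 + 13*u^4 + 8*u^3 - u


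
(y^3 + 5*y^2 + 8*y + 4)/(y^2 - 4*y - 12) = (y^2 + 3*y + 2)/(y - 6)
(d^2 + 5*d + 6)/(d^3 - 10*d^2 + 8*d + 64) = (d + 3)/(d^2 - 12*d + 32)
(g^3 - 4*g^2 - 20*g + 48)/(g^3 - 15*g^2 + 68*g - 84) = (g + 4)/(g - 7)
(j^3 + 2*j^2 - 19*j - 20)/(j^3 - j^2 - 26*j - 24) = (j^2 + j - 20)/(j^2 - 2*j - 24)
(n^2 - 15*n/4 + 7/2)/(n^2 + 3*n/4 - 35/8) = 2*(n - 2)/(2*n + 5)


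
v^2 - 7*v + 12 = (v - 4)*(v - 3)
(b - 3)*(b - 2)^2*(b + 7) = b^4 - 33*b^2 + 100*b - 84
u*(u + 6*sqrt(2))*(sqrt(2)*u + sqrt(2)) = sqrt(2)*u^3 + sqrt(2)*u^2 + 12*u^2 + 12*u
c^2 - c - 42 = (c - 7)*(c + 6)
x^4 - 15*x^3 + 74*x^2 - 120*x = x*(x - 6)*(x - 5)*(x - 4)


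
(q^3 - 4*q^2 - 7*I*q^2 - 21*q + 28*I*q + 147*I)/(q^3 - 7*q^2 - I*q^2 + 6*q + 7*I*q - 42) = (q^2 + q*(3 - 7*I) - 21*I)/(q^2 - I*q + 6)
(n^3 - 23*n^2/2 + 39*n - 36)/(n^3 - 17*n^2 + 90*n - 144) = (n^2 - 11*n/2 + 6)/(n^2 - 11*n + 24)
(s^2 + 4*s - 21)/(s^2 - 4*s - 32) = (-s^2 - 4*s + 21)/(-s^2 + 4*s + 32)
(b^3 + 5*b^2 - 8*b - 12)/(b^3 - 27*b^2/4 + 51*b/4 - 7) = 4*(b^3 + 5*b^2 - 8*b - 12)/(4*b^3 - 27*b^2 + 51*b - 28)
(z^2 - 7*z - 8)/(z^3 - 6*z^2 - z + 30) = (z^2 - 7*z - 8)/(z^3 - 6*z^2 - z + 30)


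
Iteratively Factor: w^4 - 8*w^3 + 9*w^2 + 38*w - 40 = (w - 1)*(w^3 - 7*w^2 + 2*w + 40) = (w - 1)*(w + 2)*(w^2 - 9*w + 20) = (w - 4)*(w - 1)*(w + 2)*(w - 5)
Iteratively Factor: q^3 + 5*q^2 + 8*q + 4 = (q + 2)*(q^2 + 3*q + 2) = (q + 1)*(q + 2)*(q + 2)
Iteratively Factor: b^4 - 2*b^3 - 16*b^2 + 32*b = (b - 2)*(b^3 - 16*b) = (b - 4)*(b - 2)*(b^2 + 4*b) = b*(b - 4)*(b - 2)*(b + 4)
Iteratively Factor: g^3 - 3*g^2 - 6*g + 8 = (g - 4)*(g^2 + g - 2) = (g - 4)*(g + 2)*(g - 1)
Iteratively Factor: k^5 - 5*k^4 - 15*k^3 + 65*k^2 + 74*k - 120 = (k - 5)*(k^4 - 15*k^2 - 10*k + 24) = (k - 5)*(k - 4)*(k^3 + 4*k^2 + k - 6) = (k - 5)*(k - 4)*(k - 1)*(k^2 + 5*k + 6) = (k - 5)*(k - 4)*(k - 1)*(k + 2)*(k + 3)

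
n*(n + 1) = n^2 + n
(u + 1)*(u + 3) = u^2 + 4*u + 3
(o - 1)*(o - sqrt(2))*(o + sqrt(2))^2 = o^4 - o^3 + sqrt(2)*o^3 - 2*o^2 - sqrt(2)*o^2 - 2*sqrt(2)*o + 2*o + 2*sqrt(2)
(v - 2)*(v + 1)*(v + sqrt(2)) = v^3 - v^2 + sqrt(2)*v^2 - 2*v - sqrt(2)*v - 2*sqrt(2)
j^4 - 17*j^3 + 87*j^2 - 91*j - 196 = (j - 7)^2*(j - 4)*(j + 1)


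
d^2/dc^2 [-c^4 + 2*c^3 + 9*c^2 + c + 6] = -12*c^2 + 12*c + 18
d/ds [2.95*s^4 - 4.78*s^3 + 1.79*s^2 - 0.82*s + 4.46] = 11.8*s^3 - 14.34*s^2 + 3.58*s - 0.82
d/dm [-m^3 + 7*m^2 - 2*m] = -3*m^2 + 14*m - 2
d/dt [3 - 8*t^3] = -24*t^2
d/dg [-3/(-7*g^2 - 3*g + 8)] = 3*(-14*g - 3)/(7*g^2 + 3*g - 8)^2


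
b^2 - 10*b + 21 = (b - 7)*(b - 3)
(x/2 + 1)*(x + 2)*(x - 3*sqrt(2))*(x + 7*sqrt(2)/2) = x^4/2 + sqrt(2)*x^3/4 + 2*x^3 - 17*x^2/2 + sqrt(2)*x^2 - 42*x + sqrt(2)*x - 42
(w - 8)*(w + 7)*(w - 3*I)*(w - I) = w^4 - w^3 - 4*I*w^3 - 59*w^2 + 4*I*w^2 + 3*w + 224*I*w + 168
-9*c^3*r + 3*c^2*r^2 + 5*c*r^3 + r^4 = r*(-c + r)*(3*c + r)^2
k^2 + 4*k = k*(k + 4)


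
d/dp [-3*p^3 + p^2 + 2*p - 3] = -9*p^2 + 2*p + 2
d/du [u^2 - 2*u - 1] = 2*u - 2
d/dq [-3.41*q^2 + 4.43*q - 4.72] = 4.43 - 6.82*q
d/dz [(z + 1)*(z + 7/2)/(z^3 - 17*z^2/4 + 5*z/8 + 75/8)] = 16*(-4*z^4 - 36*z^3 + 37*z^2 + 194*z + 160)/(64*z^6 - 544*z^5 + 1236*z^4 + 860*z^3 - 5075*z^2 + 750*z + 5625)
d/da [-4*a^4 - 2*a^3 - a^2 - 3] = 2*a*(-8*a^2 - 3*a - 1)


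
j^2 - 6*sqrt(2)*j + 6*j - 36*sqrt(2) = (j + 6)*(j - 6*sqrt(2))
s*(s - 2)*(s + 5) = s^3 + 3*s^2 - 10*s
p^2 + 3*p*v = p*(p + 3*v)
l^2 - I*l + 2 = (l - 2*I)*(l + I)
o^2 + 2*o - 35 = (o - 5)*(o + 7)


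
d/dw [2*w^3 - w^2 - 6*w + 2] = 6*w^2 - 2*w - 6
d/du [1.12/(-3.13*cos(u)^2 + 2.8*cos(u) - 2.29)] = (3.136 - 7.0112*cos(u))*sin(u)/(3.13*cos(u)^2 - 2.8*cos(u) + 2.29)^2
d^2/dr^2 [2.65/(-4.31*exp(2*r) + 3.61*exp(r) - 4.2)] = (-2.65*(8.62*exp(r) - 3.61)*(17.24*exp(r) - 7.22)*exp(r) + (45.686*exp(r) - 9.5665)*(4.31*exp(2*r) - 3.61*exp(r) + 4.2))*exp(r)/(4.31*exp(2*r) - 3.61*exp(r) + 4.2)^3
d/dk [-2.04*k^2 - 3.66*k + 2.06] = -4.08*k - 3.66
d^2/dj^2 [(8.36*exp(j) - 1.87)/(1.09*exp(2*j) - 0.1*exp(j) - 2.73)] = (9.93251600000002*exp(4*j) - 7.975748*exp(3*j) + 149.872602*exp(2*j) - 24.559216*exp(j) + 62.816754)*exp(j)/(1.295029*exp(6*j) - 0.35643*exp(5*j) - 9.697839*exp(4*j) + 1.78442*exp(3*j) + 24.289083*exp(2*j) - 2.23587*exp(j) - 20.346417)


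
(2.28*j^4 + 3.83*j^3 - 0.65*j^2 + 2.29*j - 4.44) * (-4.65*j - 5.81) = -10.602*j^5 - 31.0563*j^4 - 19.2298*j^3 - 6.872*j^2 + 7.3411*j + 25.7964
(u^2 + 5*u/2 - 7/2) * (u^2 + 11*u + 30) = u^4 + 27*u^3/2 + 54*u^2 + 73*u/2 - 105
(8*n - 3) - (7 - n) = 9*n - 10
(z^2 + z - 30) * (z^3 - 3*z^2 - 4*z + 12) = z^5 - 2*z^4 - 37*z^3 + 98*z^2 + 132*z - 360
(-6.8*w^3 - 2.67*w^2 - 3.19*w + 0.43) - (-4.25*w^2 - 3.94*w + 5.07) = -6.8*w^3 + 1.58*w^2 + 0.75*w - 4.64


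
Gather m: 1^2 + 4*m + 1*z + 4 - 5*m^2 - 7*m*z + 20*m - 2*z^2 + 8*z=-5*m^2 + m*(24 - 7*z) - 2*z^2 + 9*z + 5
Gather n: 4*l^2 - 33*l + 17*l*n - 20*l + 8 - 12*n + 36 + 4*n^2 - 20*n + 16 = 4*l^2 - 53*l + 4*n^2 + n*(17*l - 32) + 60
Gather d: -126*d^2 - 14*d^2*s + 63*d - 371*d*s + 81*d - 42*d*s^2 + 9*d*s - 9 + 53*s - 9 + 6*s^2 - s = d^2*(-14*s - 126) + d*(-42*s^2 - 362*s + 144) + 6*s^2 + 52*s - 18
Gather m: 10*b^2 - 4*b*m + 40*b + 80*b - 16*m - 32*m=10*b^2 + 120*b + m*(-4*b - 48)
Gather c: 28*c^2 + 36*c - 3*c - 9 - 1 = 28*c^2 + 33*c - 10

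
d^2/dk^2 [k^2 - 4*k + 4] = 2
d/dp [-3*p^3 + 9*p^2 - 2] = 9*p*(2 - p)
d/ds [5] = 0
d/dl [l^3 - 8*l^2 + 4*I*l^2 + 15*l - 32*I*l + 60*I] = 3*l^2 + 8*l*(-2 + I) + 15 - 32*I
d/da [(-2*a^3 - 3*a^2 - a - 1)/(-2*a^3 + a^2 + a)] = (-8*a^4 - 8*a^3 - 8*a^2 + 2*a + 1)/(a^2*(4*a^4 - 4*a^3 - 3*a^2 + 2*a + 1))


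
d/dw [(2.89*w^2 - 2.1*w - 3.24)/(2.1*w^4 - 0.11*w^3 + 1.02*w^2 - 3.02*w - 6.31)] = (-12.138*w^5 + 13.5479*w^4 + 26.754*w^3 - 7.655*w^2 - 29.8622*w + 3.4662)/(4.41*w^8 - 0.462*w^7 + 4.2961*w^6 - 12.9084*w^5 - 24.7972*w^4 - 4.7726*w^3 - 3.752*w^2 + 38.1124*w + 39.8161)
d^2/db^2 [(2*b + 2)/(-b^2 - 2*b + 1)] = 4*(b + 1)*(3*b^2 + 6*b - 4*(b + 1)^2 - 3)/(b^2 + 2*b - 1)^3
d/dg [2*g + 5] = 2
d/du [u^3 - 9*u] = 3*u^2 - 9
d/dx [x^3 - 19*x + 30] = 3*x^2 - 19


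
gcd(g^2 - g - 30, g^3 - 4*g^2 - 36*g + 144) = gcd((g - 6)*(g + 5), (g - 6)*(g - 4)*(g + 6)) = g - 6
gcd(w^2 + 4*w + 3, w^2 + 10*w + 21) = w + 3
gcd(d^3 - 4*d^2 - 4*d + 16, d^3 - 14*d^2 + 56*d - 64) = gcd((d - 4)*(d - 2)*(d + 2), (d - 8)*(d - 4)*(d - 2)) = d^2 - 6*d + 8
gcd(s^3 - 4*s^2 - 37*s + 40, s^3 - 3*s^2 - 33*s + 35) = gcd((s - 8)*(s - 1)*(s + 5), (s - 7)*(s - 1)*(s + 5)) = s^2 + 4*s - 5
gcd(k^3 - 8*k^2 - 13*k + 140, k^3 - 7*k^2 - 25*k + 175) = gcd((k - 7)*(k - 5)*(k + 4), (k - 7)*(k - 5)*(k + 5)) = k^2 - 12*k + 35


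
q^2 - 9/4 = (q - 3/2)*(q + 3/2)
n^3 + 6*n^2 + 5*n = n*(n + 1)*(n + 5)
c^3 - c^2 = c^2*(c - 1)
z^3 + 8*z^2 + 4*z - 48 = (z - 2)*(z + 4)*(z + 6)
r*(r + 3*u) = r^2 + 3*r*u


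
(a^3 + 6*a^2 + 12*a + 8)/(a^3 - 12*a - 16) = (a + 2)/(a - 4)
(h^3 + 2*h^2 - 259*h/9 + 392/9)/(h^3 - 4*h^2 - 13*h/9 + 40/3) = (3*h^2 + 14*h - 49)/(3*h^2 - 4*h - 15)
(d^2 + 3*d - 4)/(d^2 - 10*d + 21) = (d^2 + 3*d - 4)/(d^2 - 10*d + 21)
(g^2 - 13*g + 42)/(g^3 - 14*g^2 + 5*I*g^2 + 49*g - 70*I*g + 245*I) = (g - 6)/(g^2 + g*(-7 + 5*I) - 35*I)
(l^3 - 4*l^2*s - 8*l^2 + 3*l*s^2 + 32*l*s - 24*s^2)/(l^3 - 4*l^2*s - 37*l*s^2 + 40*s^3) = (-l^2 + 3*l*s + 8*l - 24*s)/(-l^2 + 3*l*s + 40*s^2)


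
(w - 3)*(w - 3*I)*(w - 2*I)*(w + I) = w^4 - 3*w^3 - 4*I*w^3 - w^2 + 12*I*w^2 + 3*w - 6*I*w + 18*I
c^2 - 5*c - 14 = (c - 7)*(c + 2)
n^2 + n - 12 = (n - 3)*(n + 4)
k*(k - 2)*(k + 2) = k^3 - 4*k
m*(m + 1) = m^2 + m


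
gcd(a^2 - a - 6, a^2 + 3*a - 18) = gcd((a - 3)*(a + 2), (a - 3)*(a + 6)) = a - 3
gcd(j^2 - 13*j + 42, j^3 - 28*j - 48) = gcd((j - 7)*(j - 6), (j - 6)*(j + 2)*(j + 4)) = j - 6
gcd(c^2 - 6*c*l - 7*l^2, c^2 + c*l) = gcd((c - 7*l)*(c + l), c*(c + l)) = c + l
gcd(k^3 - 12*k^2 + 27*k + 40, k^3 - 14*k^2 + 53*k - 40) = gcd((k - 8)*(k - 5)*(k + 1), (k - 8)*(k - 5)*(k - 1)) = k^2 - 13*k + 40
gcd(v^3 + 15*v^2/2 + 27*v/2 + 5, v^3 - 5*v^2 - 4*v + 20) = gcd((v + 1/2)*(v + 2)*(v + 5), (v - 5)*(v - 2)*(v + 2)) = v + 2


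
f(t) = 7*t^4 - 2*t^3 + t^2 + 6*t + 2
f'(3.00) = 714.00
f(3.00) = 542.00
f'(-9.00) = -20910.00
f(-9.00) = 47414.00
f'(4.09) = 1829.51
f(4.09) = 1865.24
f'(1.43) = 78.47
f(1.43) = 36.05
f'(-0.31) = 3.97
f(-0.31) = 0.36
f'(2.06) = 229.43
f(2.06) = 127.18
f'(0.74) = 15.54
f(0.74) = 8.28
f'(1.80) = 153.46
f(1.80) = 77.86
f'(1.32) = 62.58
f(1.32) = 28.31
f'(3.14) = 819.98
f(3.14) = 649.26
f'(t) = 28*t^3 - 6*t^2 + 2*t + 6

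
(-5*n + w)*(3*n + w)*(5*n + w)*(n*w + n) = -75*n^4*w - 75*n^4 - 25*n^3*w^2 - 25*n^3*w + 3*n^2*w^3 + 3*n^2*w^2 + n*w^4 + n*w^3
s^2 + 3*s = s*(s + 3)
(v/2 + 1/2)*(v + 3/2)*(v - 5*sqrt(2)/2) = v^3/2 - 5*sqrt(2)*v^2/4 + 5*v^2/4 - 25*sqrt(2)*v/8 + 3*v/4 - 15*sqrt(2)/8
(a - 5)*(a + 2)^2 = a^3 - a^2 - 16*a - 20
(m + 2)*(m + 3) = m^2 + 5*m + 6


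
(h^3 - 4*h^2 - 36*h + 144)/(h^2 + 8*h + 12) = (h^2 - 10*h + 24)/(h + 2)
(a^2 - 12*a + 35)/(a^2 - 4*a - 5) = (a - 7)/(a + 1)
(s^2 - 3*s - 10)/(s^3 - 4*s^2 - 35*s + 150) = (s + 2)/(s^2 + s - 30)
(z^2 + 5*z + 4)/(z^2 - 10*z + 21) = (z^2 + 5*z + 4)/(z^2 - 10*z + 21)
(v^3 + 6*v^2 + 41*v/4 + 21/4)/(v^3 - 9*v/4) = (2*v^2 + 9*v + 7)/(v*(2*v - 3))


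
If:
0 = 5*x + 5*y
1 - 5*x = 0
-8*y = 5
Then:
No Solution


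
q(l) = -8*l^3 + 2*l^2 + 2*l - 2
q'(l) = -24*l^2 + 4*l + 2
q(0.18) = -1.62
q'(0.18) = 1.94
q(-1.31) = 16.80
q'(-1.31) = -44.43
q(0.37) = -1.39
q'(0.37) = 0.19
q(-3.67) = 413.04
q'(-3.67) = -335.93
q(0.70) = -2.36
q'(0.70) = -6.96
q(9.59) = -6854.68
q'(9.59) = -2166.87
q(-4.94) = 1001.36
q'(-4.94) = -603.45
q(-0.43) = -1.85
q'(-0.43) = -4.16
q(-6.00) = 1786.00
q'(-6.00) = -886.00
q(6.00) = -1646.00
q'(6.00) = -838.00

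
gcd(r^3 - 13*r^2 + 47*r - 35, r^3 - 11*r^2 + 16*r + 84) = r - 7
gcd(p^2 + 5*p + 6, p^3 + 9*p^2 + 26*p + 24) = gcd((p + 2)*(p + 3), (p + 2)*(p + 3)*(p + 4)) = p^2 + 5*p + 6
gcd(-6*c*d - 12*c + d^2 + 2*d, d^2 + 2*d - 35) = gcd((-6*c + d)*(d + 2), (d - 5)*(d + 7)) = 1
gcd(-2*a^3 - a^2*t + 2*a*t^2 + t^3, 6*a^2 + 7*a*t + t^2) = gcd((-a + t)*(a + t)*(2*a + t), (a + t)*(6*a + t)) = a + t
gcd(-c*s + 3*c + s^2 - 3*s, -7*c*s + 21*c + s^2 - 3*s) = s - 3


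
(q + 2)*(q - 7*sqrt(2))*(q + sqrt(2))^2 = q^4 - 5*sqrt(2)*q^3 + 2*q^3 - 26*q^2 - 10*sqrt(2)*q^2 - 52*q - 14*sqrt(2)*q - 28*sqrt(2)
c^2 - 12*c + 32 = (c - 8)*(c - 4)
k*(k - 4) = k^2 - 4*k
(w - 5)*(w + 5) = w^2 - 25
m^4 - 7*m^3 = m^3*(m - 7)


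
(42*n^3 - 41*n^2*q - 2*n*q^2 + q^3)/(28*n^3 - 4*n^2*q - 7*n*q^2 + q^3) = (-6*n^2 + 5*n*q + q^2)/(-4*n^2 + q^2)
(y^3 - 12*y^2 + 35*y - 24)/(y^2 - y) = y - 11 + 24/y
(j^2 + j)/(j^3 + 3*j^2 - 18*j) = (j + 1)/(j^2 + 3*j - 18)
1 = 1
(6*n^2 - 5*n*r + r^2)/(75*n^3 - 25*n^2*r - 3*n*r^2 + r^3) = (-2*n + r)/(-25*n^2 + r^2)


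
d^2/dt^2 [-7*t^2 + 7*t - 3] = -14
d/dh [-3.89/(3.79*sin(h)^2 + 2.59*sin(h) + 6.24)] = (29.4862*sin(h) + 10.0751)*cos(h)/(3.79*sin(h)^2 + 2.59*sin(h) + 6.24)^2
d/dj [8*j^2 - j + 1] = 16*j - 1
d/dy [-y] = -1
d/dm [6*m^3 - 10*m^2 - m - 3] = 18*m^2 - 20*m - 1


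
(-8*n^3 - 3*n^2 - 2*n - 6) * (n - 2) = -8*n^4 + 13*n^3 + 4*n^2 - 2*n + 12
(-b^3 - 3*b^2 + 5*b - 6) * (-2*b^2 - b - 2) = 2*b^5 + 7*b^4 - 5*b^3 + 13*b^2 - 4*b + 12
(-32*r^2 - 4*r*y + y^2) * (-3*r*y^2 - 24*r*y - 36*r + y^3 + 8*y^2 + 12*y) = 96*r^3*y^2 + 768*r^3*y + 1152*r^3 - 20*r^2*y^3 - 160*r^2*y^2 - 240*r^2*y - 7*r*y^4 - 56*r*y^3 - 84*r*y^2 + y^5 + 8*y^4 + 12*y^3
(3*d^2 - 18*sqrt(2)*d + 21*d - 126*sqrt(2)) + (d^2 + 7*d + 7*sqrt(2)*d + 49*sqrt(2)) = 4*d^2 - 11*sqrt(2)*d + 28*d - 77*sqrt(2)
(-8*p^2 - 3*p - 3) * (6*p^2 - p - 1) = -48*p^4 - 10*p^3 - 7*p^2 + 6*p + 3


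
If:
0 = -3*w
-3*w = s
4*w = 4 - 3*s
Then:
No Solution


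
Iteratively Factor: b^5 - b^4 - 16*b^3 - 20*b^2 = (b)*(b^4 - b^3 - 16*b^2 - 20*b) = b*(b - 5)*(b^3 + 4*b^2 + 4*b) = b^2*(b - 5)*(b^2 + 4*b + 4) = b^2*(b - 5)*(b + 2)*(b + 2)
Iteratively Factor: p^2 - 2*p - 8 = (p + 2)*(p - 4)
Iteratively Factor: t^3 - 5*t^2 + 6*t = (t)*(t^2 - 5*t + 6) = t*(t - 2)*(t - 3)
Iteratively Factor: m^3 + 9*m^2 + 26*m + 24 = (m + 3)*(m^2 + 6*m + 8) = (m + 3)*(m + 4)*(m + 2)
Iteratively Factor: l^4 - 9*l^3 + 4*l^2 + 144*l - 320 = (l - 4)*(l^3 - 5*l^2 - 16*l + 80) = (l - 4)^2*(l^2 - l - 20) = (l - 5)*(l - 4)^2*(l + 4)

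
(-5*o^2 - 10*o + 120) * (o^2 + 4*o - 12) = -5*o^4 - 30*o^3 + 140*o^2 + 600*o - 1440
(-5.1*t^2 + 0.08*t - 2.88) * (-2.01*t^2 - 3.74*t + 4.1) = 10.251*t^4 + 18.9132*t^3 - 15.4204*t^2 + 11.0992*t - 11.808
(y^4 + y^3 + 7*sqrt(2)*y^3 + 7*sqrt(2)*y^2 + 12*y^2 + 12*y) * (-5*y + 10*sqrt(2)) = -5*y^5 - 25*sqrt(2)*y^4 - 5*y^4 - 25*sqrt(2)*y^3 + 80*y^3 + 80*y^2 + 120*sqrt(2)*y^2 + 120*sqrt(2)*y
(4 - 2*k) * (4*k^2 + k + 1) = -8*k^3 + 14*k^2 + 2*k + 4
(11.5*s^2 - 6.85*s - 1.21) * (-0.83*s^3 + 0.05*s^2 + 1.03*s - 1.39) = -9.545*s^5 + 6.2605*s^4 + 12.5068*s^3 - 23.101*s^2 + 8.2752*s + 1.6819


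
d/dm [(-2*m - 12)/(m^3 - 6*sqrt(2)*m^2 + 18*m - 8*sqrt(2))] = 2*(-m^3 + 6*sqrt(2)*m^2 - 18*m + 3*(m + 6)*(m^2 - 4*sqrt(2)*m + 6) + 8*sqrt(2))/(m^3 - 6*sqrt(2)*m^2 + 18*m - 8*sqrt(2))^2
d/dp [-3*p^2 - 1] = -6*p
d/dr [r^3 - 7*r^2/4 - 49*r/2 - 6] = 3*r^2 - 7*r/2 - 49/2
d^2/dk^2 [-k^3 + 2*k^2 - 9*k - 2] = 4 - 6*k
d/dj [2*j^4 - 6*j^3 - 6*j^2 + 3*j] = 8*j^3 - 18*j^2 - 12*j + 3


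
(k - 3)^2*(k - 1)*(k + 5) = k^4 - 2*k^3 - 20*k^2 + 66*k - 45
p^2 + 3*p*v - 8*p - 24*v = (p - 8)*(p + 3*v)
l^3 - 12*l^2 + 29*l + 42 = (l - 7)*(l - 6)*(l + 1)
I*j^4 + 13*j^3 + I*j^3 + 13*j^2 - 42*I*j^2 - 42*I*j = j*(j - 7*I)*(j - 6*I)*(I*j + I)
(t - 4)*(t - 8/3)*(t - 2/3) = t^3 - 22*t^2/3 + 136*t/9 - 64/9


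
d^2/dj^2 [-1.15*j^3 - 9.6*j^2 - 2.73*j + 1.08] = -6.9*j - 19.2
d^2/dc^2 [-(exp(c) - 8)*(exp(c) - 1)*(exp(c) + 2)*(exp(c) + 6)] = (-16*exp(3*c) + 9*exp(2*c) + 208*exp(c) + 44)*exp(c)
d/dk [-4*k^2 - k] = -8*k - 1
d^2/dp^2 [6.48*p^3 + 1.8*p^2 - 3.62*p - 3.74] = 38.88*p + 3.6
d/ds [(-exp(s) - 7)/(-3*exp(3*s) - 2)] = (-9*(exp(s) + 7)*exp(2*s) + 3*exp(3*s) + 2)*exp(s)/(3*exp(3*s) + 2)^2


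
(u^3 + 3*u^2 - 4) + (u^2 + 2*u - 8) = u^3 + 4*u^2 + 2*u - 12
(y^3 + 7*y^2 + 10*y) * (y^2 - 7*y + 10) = y^5 - 29*y^3 + 100*y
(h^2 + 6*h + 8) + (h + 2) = h^2 + 7*h + 10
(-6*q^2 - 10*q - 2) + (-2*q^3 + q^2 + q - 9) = -2*q^3 - 5*q^2 - 9*q - 11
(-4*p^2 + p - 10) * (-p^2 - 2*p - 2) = 4*p^4 + 7*p^3 + 16*p^2 + 18*p + 20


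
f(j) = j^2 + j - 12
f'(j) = 2*j + 1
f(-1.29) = -11.63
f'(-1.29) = -1.58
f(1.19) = -9.39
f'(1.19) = 3.38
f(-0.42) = -12.24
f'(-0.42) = 0.16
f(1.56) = -8.01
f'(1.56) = 4.12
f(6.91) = 42.66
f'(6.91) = 14.82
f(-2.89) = -6.54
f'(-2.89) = -4.78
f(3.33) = 2.42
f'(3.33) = 7.66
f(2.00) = -6.00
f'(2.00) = 5.00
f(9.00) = 78.00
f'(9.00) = 19.00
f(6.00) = 30.00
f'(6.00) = 13.00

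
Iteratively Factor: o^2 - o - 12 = (o + 3)*(o - 4)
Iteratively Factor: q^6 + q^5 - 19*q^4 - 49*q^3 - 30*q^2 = (q + 1)*(q^5 - 19*q^3 - 30*q^2) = (q + 1)*(q + 3)*(q^4 - 3*q^3 - 10*q^2) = q*(q + 1)*(q + 3)*(q^3 - 3*q^2 - 10*q) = q*(q + 1)*(q + 2)*(q + 3)*(q^2 - 5*q) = q*(q - 5)*(q + 1)*(q + 2)*(q + 3)*(q)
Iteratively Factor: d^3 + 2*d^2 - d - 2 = (d + 2)*(d^2 - 1) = (d + 1)*(d + 2)*(d - 1)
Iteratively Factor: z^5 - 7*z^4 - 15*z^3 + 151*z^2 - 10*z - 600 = (z - 5)*(z^4 - 2*z^3 - 25*z^2 + 26*z + 120) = (z - 5)*(z + 2)*(z^3 - 4*z^2 - 17*z + 60) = (z - 5)*(z - 3)*(z + 2)*(z^2 - z - 20) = (z - 5)^2*(z - 3)*(z + 2)*(z + 4)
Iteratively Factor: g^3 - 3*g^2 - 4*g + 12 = (g - 3)*(g^2 - 4) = (g - 3)*(g + 2)*(g - 2)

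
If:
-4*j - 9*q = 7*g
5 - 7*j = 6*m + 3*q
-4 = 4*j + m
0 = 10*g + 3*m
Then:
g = -192/317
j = -477/317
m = 640/317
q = 1084/951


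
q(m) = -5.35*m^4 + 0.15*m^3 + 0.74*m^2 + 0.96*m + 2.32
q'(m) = -21.4*m^3 + 0.45*m^2 + 1.48*m + 0.96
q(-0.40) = 1.91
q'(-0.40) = 1.81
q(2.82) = -324.06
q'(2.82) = -471.20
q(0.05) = 2.37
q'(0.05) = 1.03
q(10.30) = -59960.10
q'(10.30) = -23320.41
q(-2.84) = -345.91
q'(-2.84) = 490.58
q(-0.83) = -0.59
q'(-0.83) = 12.28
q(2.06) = -87.59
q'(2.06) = -181.16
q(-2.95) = -403.10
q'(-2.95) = 549.90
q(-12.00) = -111099.44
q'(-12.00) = 37027.20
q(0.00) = 2.32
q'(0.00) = 0.96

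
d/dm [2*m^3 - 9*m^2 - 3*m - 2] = 6*m^2 - 18*m - 3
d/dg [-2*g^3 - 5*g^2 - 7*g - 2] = -6*g^2 - 10*g - 7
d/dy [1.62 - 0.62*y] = -0.620000000000000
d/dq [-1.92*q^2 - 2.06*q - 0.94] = -3.84*q - 2.06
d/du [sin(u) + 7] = cos(u)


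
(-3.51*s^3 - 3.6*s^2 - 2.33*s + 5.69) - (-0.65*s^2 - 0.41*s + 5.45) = -3.51*s^3 - 2.95*s^2 - 1.92*s + 0.24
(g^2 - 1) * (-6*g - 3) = -6*g^3 - 3*g^2 + 6*g + 3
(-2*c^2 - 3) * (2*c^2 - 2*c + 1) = -4*c^4 + 4*c^3 - 8*c^2 + 6*c - 3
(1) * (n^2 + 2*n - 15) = n^2 + 2*n - 15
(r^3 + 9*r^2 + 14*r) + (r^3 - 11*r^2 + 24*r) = 2*r^3 - 2*r^2 + 38*r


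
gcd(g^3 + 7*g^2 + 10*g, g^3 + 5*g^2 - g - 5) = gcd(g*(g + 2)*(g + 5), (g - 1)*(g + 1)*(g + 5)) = g + 5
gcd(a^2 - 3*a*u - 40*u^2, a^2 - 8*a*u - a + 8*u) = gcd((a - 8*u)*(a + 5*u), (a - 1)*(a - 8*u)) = -a + 8*u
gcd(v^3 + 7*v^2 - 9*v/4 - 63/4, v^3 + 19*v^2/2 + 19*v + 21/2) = v^2 + 17*v/2 + 21/2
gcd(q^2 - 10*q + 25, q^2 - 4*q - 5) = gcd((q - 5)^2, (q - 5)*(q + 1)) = q - 5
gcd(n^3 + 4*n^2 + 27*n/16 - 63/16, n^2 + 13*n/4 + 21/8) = n + 7/4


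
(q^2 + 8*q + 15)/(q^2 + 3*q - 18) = (q^2 + 8*q + 15)/(q^2 + 3*q - 18)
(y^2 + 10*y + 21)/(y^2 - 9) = (y + 7)/(y - 3)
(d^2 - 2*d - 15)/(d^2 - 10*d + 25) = (d + 3)/(d - 5)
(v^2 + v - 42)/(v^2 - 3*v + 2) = (v^2 + v - 42)/(v^2 - 3*v + 2)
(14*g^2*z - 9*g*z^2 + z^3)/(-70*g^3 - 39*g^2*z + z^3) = z*(-2*g + z)/(10*g^2 + 7*g*z + z^2)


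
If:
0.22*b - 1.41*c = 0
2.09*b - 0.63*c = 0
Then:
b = 0.00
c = 0.00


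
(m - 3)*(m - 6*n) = m^2 - 6*m*n - 3*m + 18*n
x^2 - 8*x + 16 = (x - 4)^2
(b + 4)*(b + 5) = b^2 + 9*b + 20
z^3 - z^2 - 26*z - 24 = (z - 6)*(z + 1)*(z + 4)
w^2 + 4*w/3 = w*(w + 4/3)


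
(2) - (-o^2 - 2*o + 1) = o^2 + 2*o + 1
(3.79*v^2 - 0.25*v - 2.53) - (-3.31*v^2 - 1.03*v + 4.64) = 7.1*v^2 + 0.78*v - 7.17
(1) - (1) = 0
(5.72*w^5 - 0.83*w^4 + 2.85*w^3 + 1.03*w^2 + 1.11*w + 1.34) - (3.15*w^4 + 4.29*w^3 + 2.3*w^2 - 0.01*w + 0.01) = 5.72*w^5 - 3.98*w^4 - 1.44*w^3 - 1.27*w^2 + 1.12*w + 1.33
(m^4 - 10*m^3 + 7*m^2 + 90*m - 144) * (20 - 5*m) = -5*m^5 + 70*m^4 - 235*m^3 - 310*m^2 + 2520*m - 2880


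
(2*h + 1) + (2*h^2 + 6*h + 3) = 2*h^2 + 8*h + 4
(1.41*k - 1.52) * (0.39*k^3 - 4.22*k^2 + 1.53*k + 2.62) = 0.5499*k^4 - 6.543*k^3 + 8.5717*k^2 + 1.3686*k - 3.9824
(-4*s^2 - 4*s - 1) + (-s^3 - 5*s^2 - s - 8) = -s^3 - 9*s^2 - 5*s - 9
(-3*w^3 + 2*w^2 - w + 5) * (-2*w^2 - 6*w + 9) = 6*w^5 + 14*w^4 - 37*w^3 + 14*w^2 - 39*w + 45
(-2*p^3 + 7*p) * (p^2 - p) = -2*p^5 + 2*p^4 + 7*p^3 - 7*p^2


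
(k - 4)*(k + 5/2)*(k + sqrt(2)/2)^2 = k^4 - 3*k^3/2 + sqrt(2)*k^3 - 19*k^2/2 - 3*sqrt(2)*k^2/2 - 10*sqrt(2)*k - 3*k/4 - 5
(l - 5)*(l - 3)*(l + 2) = l^3 - 6*l^2 - l + 30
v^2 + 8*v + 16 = (v + 4)^2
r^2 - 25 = (r - 5)*(r + 5)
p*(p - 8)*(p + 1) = p^3 - 7*p^2 - 8*p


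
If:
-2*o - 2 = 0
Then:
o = -1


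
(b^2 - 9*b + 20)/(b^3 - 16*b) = (b - 5)/(b*(b + 4))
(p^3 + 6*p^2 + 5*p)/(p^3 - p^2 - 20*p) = (p^2 + 6*p + 5)/(p^2 - p - 20)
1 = 1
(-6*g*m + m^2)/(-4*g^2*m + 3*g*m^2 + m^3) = (-6*g + m)/(-4*g^2 + 3*g*m + m^2)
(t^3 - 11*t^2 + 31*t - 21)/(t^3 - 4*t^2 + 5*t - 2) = (t^2 - 10*t + 21)/(t^2 - 3*t + 2)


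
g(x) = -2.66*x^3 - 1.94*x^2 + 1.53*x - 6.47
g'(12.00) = -1194.15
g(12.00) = -4863.95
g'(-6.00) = -262.47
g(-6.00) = 489.07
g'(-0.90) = -1.44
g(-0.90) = -7.48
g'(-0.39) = 1.83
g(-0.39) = -7.20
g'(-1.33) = -7.43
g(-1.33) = -5.68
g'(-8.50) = -542.04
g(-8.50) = 1473.93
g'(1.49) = -21.97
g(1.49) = -17.30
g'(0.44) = -1.72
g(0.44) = -6.40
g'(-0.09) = 1.81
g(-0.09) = -6.62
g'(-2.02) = -23.19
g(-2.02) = 4.45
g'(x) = -7.98*x^2 - 3.88*x + 1.53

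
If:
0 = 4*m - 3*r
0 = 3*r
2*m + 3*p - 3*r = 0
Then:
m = 0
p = 0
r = 0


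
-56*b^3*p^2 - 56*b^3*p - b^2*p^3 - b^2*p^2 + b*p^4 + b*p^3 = p*(-8*b + p)*(7*b + p)*(b*p + b)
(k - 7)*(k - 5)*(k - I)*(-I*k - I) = -I*k^4 - k^3 + 11*I*k^3 + 11*k^2 - 23*I*k^2 - 23*k - 35*I*k - 35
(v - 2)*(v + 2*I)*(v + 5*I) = v^3 - 2*v^2 + 7*I*v^2 - 10*v - 14*I*v + 20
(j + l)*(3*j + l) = 3*j^2 + 4*j*l + l^2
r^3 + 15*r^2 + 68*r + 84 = (r + 2)*(r + 6)*(r + 7)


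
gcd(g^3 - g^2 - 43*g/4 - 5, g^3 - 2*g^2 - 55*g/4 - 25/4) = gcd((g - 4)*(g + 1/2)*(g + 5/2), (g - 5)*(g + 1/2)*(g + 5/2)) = g^2 + 3*g + 5/4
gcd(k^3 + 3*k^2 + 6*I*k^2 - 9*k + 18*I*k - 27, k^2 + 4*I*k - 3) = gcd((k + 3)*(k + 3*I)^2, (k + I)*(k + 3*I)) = k + 3*I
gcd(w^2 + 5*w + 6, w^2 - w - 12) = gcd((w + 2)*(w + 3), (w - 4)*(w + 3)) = w + 3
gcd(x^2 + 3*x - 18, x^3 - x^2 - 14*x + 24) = x - 3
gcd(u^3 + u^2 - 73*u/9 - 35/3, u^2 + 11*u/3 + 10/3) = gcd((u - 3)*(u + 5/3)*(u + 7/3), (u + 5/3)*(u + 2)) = u + 5/3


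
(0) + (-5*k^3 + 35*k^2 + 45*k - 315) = -5*k^3 + 35*k^2 + 45*k - 315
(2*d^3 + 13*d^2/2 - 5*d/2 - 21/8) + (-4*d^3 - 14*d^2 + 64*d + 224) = -2*d^3 - 15*d^2/2 + 123*d/2 + 1771/8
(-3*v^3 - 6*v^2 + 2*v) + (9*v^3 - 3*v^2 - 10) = 6*v^3 - 9*v^2 + 2*v - 10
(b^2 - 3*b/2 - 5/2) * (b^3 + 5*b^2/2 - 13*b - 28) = b^5 + b^4 - 77*b^3/4 - 59*b^2/4 + 149*b/2 + 70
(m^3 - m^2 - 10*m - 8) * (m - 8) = m^4 - 9*m^3 - 2*m^2 + 72*m + 64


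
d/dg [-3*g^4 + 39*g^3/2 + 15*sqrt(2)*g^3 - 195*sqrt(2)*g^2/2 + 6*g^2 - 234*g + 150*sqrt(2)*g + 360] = -12*g^3 + 117*g^2/2 + 45*sqrt(2)*g^2 - 195*sqrt(2)*g + 12*g - 234 + 150*sqrt(2)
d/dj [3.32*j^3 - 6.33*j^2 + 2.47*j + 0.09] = 9.96*j^2 - 12.66*j + 2.47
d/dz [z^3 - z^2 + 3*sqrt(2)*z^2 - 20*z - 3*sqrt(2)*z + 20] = 3*z^2 - 2*z + 6*sqrt(2)*z - 20 - 3*sqrt(2)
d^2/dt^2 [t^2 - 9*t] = 2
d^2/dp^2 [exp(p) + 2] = exp(p)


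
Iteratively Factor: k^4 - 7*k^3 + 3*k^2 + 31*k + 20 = (k + 1)*(k^3 - 8*k^2 + 11*k + 20) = (k + 1)^2*(k^2 - 9*k + 20) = (k - 4)*(k + 1)^2*(k - 5)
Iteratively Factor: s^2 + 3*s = (s)*(s + 3)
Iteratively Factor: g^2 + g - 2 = (g + 2)*(g - 1)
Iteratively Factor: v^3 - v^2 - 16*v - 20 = (v + 2)*(v^2 - 3*v - 10) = (v - 5)*(v + 2)*(v + 2)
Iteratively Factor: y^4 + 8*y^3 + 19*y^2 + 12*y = (y)*(y^3 + 8*y^2 + 19*y + 12) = y*(y + 1)*(y^2 + 7*y + 12) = y*(y + 1)*(y + 3)*(y + 4)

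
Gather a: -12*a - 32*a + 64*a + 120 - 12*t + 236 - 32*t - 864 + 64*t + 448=20*a + 20*t - 60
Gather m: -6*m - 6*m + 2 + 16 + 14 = 32 - 12*m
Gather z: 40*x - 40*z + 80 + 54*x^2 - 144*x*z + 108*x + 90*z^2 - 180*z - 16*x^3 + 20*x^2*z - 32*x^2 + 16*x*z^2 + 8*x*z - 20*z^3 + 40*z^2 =-16*x^3 + 22*x^2 + 148*x - 20*z^3 + z^2*(16*x + 130) + z*(20*x^2 - 136*x - 220) + 80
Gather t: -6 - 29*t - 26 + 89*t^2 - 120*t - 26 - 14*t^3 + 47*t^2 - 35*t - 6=-14*t^3 + 136*t^2 - 184*t - 64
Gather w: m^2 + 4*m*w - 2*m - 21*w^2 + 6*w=m^2 - 2*m - 21*w^2 + w*(4*m + 6)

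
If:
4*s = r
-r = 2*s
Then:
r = 0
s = 0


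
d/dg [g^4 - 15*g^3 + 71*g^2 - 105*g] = 4*g^3 - 45*g^2 + 142*g - 105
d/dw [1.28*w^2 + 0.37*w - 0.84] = 2.56*w + 0.37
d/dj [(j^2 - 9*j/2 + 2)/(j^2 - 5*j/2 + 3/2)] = (8*j^2 - 4*j - 7)/(4*j^4 - 20*j^3 + 37*j^2 - 30*j + 9)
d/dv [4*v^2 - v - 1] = 8*v - 1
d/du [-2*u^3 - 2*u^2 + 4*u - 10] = -6*u^2 - 4*u + 4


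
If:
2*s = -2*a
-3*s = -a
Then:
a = 0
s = 0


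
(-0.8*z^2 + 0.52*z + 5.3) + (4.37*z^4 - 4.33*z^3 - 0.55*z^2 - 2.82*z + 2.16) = 4.37*z^4 - 4.33*z^3 - 1.35*z^2 - 2.3*z + 7.46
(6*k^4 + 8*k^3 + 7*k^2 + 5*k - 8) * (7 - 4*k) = -24*k^5 + 10*k^4 + 28*k^3 + 29*k^2 + 67*k - 56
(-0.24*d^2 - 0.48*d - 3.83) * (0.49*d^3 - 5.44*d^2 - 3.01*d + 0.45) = -0.1176*d^5 + 1.0704*d^4 + 1.4569*d^3 + 22.172*d^2 + 11.3123*d - 1.7235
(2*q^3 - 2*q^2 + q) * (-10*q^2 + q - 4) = -20*q^5 + 22*q^4 - 20*q^3 + 9*q^2 - 4*q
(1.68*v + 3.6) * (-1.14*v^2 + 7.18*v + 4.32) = -1.9152*v^3 + 7.9584*v^2 + 33.1056*v + 15.552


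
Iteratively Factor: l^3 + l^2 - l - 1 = (l + 1)*(l^2 - 1) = (l - 1)*(l + 1)*(l + 1)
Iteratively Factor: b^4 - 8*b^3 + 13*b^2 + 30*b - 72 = (b - 3)*(b^3 - 5*b^2 - 2*b + 24) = (b - 4)*(b - 3)*(b^2 - b - 6) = (b - 4)*(b - 3)*(b + 2)*(b - 3)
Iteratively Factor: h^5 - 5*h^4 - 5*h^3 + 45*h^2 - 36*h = (h - 1)*(h^4 - 4*h^3 - 9*h^2 + 36*h) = (h - 3)*(h - 1)*(h^3 - h^2 - 12*h) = h*(h - 3)*(h - 1)*(h^2 - h - 12) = h*(h - 3)*(h - 1)*(h + 3)*(h - 4)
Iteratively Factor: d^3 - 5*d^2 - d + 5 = (d - 5)*(d^2 - 1) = (d - 5)*(d - 1)*(d + 1)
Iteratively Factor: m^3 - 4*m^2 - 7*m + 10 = (m - 1)*(m^2 - 3*m - 10) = (m - 5)*(m - 1)*(m + 2)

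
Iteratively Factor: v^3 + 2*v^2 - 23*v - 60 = (v + 3)*(v^2 - v - 20) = (v - 5)*(v + 3)*(v + 4)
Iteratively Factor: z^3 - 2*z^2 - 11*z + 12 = (z + 3)*(z^2 - 5*z + 4) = (z - 1)*(z + 3)*(z - 4)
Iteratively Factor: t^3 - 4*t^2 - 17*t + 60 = (t - 3)*(t^2 - t - 20) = (t - 3)*(t + 4)*(t - 5)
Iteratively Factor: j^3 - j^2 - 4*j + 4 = (j + 2)*(j^2 - 3*j + 2) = (j - 2)*(j + 2)*(j - 1)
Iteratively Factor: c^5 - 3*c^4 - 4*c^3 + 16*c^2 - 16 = (c - 2)*(c^4 - c^3 - 6*c^2 + 4*c + 8) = (c - 2)*(c + 1)*(c^3 - 2*c^2 - 4*c + 8) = (c - 2)^2*(c + 1)*(c^2 - 4) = (c - 2)^3*(c + 1)*(c + 2)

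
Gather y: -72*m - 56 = -72*m - 56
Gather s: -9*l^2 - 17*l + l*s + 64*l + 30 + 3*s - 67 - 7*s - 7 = -9*l^2 + 47*l + s*(l - 4) - 44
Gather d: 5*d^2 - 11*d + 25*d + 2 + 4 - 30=5*d^2 + 14*d - 24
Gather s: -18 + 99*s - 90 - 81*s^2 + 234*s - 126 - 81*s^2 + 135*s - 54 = -162*s^2 + 468*s - 288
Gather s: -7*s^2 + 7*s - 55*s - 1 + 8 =-7*s^2 - 48*s + 7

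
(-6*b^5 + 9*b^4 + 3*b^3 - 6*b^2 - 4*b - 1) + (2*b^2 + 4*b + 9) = -6*b^5 + 9*b^4 + 3*b^3 - 4*b^2 + 8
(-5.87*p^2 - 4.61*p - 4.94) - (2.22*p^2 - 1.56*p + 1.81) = -8.09*p^2 - 3.05*p - 6.75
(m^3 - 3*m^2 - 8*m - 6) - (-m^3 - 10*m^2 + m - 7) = 2*m^3 + 7*m^2 - 9*m + 1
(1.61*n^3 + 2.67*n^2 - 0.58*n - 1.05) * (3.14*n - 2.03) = 5.0554*n^4 + 5.1155*n^3 - 7.2413*n^2 - 2.1196*n + 2.1315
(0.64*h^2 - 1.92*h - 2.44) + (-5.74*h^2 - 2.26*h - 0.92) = -5.1*h^2 - 4.18*h - 3.36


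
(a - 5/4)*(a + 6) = a^2 + 19*a/4 - 15/2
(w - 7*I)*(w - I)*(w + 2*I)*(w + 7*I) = w^4 + I*w^3 + 51*w^2 + 49*I*w + 98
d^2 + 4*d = d*(d + 4)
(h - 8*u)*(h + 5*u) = h^2 - 3*h*u - 40*u^2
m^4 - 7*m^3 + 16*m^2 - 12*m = m*(m - 3)*(m - 2)^2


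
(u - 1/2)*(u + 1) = u^2 + u/2 - 1/2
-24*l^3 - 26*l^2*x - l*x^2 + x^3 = (-6*l + x)*(l + x)*(4*l + x)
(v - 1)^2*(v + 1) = v^3 - v^2 - v + 1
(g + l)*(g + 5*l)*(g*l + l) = g^3*l + 6*g^2*l^2 + g^2*l + 5*g*l^3 + 6*g*l^2 + 5*l^3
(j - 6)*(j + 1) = j^2 - 5*j - 6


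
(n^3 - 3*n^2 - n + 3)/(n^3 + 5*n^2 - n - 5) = (n - 3)/(n + 5)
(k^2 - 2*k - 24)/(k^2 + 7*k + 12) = (k - 6)/(k + 3)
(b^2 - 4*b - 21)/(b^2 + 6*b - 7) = (b^2 - 4*b - 21)/(b^2 + 6*b - 7)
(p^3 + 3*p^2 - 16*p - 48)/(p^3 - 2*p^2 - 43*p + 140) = (p^2 + 7*p + 12)/(p^2 + 2*p - 35)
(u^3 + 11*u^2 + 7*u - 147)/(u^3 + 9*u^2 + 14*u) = (u^2 + 4*u - 21)/(u*(u + 2))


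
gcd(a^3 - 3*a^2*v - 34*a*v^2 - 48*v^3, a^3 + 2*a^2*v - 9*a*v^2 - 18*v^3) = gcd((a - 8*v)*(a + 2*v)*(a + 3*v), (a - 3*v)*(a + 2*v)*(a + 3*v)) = a^2 + 5*a*v + 6*v^2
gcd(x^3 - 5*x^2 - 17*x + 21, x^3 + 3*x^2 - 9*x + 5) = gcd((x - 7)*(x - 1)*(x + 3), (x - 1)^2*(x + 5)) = x - 1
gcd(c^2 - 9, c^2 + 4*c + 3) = c + 3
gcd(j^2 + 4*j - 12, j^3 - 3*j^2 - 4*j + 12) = j - 2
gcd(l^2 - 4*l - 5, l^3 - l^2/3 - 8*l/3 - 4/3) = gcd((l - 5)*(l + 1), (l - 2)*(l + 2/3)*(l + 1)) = l + 1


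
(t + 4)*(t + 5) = t^2 + 9*t + 20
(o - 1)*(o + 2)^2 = o^3 + 3*o^2 - 4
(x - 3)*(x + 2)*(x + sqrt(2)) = x^3 - x^2 + sqrt(2)*x^2 - 6*x - sqrt(2)*x - 6*sqrt(2)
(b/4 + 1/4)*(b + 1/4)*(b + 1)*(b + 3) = b^4/4 + 21*b^3/16 + 33*b^2/16 + 19*b/16 + 3/16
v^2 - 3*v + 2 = (v - 2)*(v - 1)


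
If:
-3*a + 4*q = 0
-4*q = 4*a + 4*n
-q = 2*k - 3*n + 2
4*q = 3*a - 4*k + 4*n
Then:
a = -4/5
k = 7/5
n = 7/5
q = -3/5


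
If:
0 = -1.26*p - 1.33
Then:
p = -1.06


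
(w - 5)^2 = w^2 - 10*w + 25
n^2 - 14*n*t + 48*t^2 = (n - 8*t)*(n - 6*t)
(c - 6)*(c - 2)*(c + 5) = c^3 - 3*c^2 - 28*c + 60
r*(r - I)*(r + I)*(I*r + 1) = I*r^4 + r^3 + I*r^2 + r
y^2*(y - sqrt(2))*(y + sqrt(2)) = y^4 - 2*y^2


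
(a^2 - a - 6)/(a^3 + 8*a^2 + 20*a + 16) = (a - 3)/(a^2 + 6*a + 8)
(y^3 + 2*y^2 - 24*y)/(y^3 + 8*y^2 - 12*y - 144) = y/(y + 6)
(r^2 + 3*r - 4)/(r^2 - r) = (r + 4)/r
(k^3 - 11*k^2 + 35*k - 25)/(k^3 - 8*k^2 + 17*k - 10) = (k - 5)/(k - 2)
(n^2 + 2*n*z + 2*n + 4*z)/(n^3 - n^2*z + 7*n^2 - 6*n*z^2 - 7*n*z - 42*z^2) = (-n - 2)/(-n^2 + 3*n*z - 7*n + 21*z)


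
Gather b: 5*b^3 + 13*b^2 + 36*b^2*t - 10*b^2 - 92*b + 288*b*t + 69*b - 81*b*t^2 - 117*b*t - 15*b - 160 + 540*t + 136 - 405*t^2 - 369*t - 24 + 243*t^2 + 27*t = 5*b^3 + b^2*(36*t + 3) + b*(-81*t^2 + 171*t - 38) - 162*t^2 + 198*t - 48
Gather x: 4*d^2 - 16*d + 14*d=4*d^2 - 2*d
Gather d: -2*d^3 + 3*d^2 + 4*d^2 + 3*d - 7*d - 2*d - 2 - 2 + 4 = -2*d^3 + 7*d^2 - 6*d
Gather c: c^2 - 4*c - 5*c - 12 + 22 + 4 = c^2 - 9*c + 14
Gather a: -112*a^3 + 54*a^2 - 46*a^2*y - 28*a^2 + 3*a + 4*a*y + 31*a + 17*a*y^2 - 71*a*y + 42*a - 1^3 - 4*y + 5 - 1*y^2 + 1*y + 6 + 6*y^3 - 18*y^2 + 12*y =-112*a^3 + a^2*(26 - 46*y) + a*(17*y^2 - 67*y + 76) + 6*y^3 - 19*y^2 + 9*y + 10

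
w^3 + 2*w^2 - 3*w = w*(w - 1)*(w + 3)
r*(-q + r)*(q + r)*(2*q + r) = -2*q^3*r - q^2*r^2 + 2*q*r^3 + r^4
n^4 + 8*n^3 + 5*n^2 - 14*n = n*(n - 1)*(n + 2)*(n + 7)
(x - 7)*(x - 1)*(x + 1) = x^3 - 7*x^2 - x + 7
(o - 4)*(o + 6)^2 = o^3 + 8*o^2 - 12*o - 144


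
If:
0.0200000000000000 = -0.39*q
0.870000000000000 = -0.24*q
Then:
No Solution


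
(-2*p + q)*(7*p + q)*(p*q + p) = -14*p^3*q - 14*p^3 + 5*p^2*q^2 + 5*p^2*q + p*q^3 + p*q^2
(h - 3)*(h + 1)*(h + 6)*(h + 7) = h^4 + 11*h^3 + 13*h^2 - 123*h - 126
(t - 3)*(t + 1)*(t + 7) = t^3 + 5*t^2 - 17*t - 21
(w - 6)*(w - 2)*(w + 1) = w^3 - 7*w^2 + 4*w + 12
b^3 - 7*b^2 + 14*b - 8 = (b - 4)*(b - 2)*(b - 1)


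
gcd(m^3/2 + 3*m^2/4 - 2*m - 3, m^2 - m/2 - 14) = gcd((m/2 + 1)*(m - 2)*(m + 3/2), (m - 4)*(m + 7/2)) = 1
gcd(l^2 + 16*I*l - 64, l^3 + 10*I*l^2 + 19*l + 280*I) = l + 8*I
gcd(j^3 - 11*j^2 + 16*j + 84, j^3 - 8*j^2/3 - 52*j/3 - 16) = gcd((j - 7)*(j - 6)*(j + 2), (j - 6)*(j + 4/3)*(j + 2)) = j^2 - 4*j - 12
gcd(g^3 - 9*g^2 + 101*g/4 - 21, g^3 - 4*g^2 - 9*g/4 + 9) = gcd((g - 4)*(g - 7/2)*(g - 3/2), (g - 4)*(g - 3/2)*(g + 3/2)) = g^2 - 11*g/2 + 6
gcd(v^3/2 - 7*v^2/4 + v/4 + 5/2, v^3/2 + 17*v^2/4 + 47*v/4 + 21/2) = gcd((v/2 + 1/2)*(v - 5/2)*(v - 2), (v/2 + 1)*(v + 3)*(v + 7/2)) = 1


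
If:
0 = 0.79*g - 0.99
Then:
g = 1.25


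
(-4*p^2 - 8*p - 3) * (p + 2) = -4*p^3 - 16*p^2 - 19*p - 6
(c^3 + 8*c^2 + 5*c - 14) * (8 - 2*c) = -2*c^4 - 8*c^3 + 54*c^2 + 68*c - 112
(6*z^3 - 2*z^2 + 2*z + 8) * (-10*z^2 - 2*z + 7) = -60*z^5 + 8*z^4 + 26*z^3 - 98*z^2 - 2*z + 56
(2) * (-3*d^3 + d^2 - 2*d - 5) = -6*d^3 + 2*d^2 - 4*d - 10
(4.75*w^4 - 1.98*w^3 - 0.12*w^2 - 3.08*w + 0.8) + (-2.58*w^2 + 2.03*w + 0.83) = 4.75*w^4 - 1.98*w^3 - 2.7*w^2 - 1.05*w + 1.63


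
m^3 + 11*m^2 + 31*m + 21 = (m + 1)*(m + 3)*(m + 7)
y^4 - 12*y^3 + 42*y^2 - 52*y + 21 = (y - 7)*(y - 3)*(y - 1)^2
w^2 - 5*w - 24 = (w - 8)*(w + 3)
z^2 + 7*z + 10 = (z + 2)*(z + 5)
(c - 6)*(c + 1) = c^2 - 5*c - 6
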